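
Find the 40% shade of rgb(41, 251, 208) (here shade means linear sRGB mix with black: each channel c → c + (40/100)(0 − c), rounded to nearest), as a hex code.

A 40% shade moves each channel 40% toward 0:
  R: 41 − 16.4 = 24.6 → 25
  G: 251 + 0.4×(0−251) = 251 − 100.4 = 150.6 → 151
  B: 208 − 83.2 = 124.8 → 125
rgb(25, 151, 125) = #19977D.

#19977D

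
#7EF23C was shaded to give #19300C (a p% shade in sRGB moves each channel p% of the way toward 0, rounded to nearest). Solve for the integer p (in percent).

#7EF23C is rgb(126, 242, 60); #19300C is rgb(25, 48, 12).
On the G channel (widest range): 48 ≈ 242 + (p/100)(0 − 242), so p ≈ 100×(48 − 242)/(0 − 242) = -19400/-242 = 80.17.
p = 80 reproduces all three channels after rounding.

80%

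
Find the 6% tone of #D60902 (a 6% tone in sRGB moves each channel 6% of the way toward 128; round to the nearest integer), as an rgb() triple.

rgb(209, 16, 10)

#D60902 is rgb(214, 9, 2).
Per channel, c → c + 0.06(128 − c):
  R: 214 − 5.16 = 208.84 → 209
  G: 9 + 0.06×(128−9) = 9 + 7.14 = 16.14 → 16
  B: 2 + 0.06×(128−2) = 2 + 7.56 = 9.56 → 10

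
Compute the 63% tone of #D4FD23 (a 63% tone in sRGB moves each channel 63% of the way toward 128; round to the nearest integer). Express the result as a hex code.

#9FAE5E

#D4FD23 is rgb(212, 253, 35).
Lerp each channel 63% toward 128:
  R: 212 − 52.92 = 159.08 → 159
  G: 253 − 78.75 = 174.25 → 174
  B: 35 + 58.59 = 93.59 → 94
rgb(159, 174, 94) = #9FAE5E.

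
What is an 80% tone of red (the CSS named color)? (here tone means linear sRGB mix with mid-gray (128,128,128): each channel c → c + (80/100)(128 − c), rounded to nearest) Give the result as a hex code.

#996666

CSS red is rgb(255, 0, 0).
An 80% tone moves each channel 80% toward 128:
  R: 255 + 0.8×(128−255) = 255 − 101.6 = 153.4 → 153
  G: 0 + 0.8×(128−0) = 0 + 102.4 = 102.4 → 102
  B: 0 + 102.4 = 102.4 → 102
rgb(153, 102, 102) = #996666.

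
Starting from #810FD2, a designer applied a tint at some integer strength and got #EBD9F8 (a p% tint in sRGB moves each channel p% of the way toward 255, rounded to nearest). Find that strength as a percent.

84%

#810FD2 is rgb(129, 15, 210); #EBD9F8 is rgb(235, 217, 248).
On the G channel (widest range): 217 ≈ 15 + (p/100)(255 − 15), so p ≈ 100×(217 − 15)/(255 − 15) = 20200/240 = 84.17.
p = 84 reproduces all three channels after rounding.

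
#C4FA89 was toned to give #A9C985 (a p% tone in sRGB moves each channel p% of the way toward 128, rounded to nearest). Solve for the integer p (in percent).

#C4FA89 is rgb(196, 250, 137); #A9C985 is rgb(169, 201, 133).
On the G channel (widest range): 201 ≈ 250 + (p/100)(128 − 250), so p ≈ 100×(201 − 250)/(128 − 250) = -4900/-122 = 40.16.
p = 40 reproduces all three channels after rounding.

40%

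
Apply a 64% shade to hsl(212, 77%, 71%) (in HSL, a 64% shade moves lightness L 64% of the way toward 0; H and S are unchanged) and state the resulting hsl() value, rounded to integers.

L moves 64% from 71 toward 0: 71 − 45.44 = 25.56 → 26.
H and S are unchanged.

hsl(212, 77%, 26%)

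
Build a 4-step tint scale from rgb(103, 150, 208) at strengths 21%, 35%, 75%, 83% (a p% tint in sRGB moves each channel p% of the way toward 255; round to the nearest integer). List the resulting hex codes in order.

#87acda, #9cbbe0, #d9e5f3, #e5edf7

21%: (103 + 31.92 = 134.92→135, 150 + 22.05 = 172.05→172, 208 + 9.87 = 217.87→218) → #87acda
35%: (103 + 53.2 = 156.2→156, 150 + 36.75 = 186.75→187, 208 + 16.45 = 224.45→224) → #9cbbe0
75%: (103 + 114 = 217→217, 150 + 78.75 = 228.75→229, 208 + 35.25 = 243.25→243) → #d9e5f3
83%: (103 + 126.16 = 229.16→229, 150 + 87.15 = 237.15→237, 208 + 39.01 = 247.01→247) → #e5edf7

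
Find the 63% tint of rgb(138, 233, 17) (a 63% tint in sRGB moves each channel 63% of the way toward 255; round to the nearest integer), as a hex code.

Per channel, c → c + 0.63(255 − c):
  R: 138 + 0.63×(255−138) = 138 + 73.71 = 211.71 → 212
  G: 233 + 13.86 = 246.86 → 247
  B: 17 + 0.63×(255−17) = 17 + 149.94 = 166.94 → 167
rgb(212, 247, 167) = #D4F7A7.

#D4F7A7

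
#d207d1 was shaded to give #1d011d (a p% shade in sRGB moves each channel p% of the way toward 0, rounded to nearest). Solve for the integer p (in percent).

#d207d1 is rgb(210, 7, 209); #1d011d is rgb(29, 1, 29).
On the R channel (widest range): 29 ≈ 210 + (p/100)(0 − 210), so p ≈ 100×(29 − 210)/(0 − 210) = -18100/-210 = 86.19.
p = 86 reproduces all three channels after rounding.

86%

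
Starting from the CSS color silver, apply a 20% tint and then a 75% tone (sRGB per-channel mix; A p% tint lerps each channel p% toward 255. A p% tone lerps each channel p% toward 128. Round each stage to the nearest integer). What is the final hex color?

#939393

CSS silver is rgb(192, 192, 192).
Lerp each channel 20% toward 255:
  R: 192 + 12.6 = 204.6 → 205
  G: 192 + 0.2×(255−192) = 192 + 12.6 = 204.6 → 205
  B: 192 + 0.2×(255−192) = 192 + 12.6 = 204.6 → 205
After the tint: rgb(205, 205, 205) = #cdcdcd.
A 75% tone moves each channel 75% toward 128:
  R: 205 + 0.75×(128−205) = 205 − 57.75 = 147.25 → 147
  G: 205 − 57.75 = 147.25 → 147
  B: 205 − 57.75 = 147.25 → 147
rgb(147, 147, 147) = #939393.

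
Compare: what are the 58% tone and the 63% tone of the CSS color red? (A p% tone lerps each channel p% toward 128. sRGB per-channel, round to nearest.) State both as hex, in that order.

#B54A4A, #AF5151

CSS red is rgb(255, 0, 0).
58% tone:
  R: 255 + 0.58×(128−255) = 255 − 73.66 = 181.34 → 181
  G: 0 + 74.24 = 74.24 → 74
  B: 0 + 74.24 = 74.24 → 74
  → #B54A4A
63% tone:
  R: 255 − 80.01 = 174.99 → 175
  G: 0 + 80.64 = 80.64 → 81
  B: 0 + 0.63×(128−0) = 0 + 80.64 = 80.64 → 81
  → #AF5151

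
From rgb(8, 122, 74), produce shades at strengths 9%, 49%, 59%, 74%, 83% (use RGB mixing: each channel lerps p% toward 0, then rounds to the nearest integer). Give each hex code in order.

9%: (8 − 0.72 = 7.28→7, 122 − 10.98 = 111.02→111, 74 − 6.66 = 67.34→67) → #076f43
49%: (8 − 3.92 = 4.08→4, 122 − 59.78 = 62.22→62, 74 − 36.26 = 37.74→38) → #043e26
59%: (8 − 4.72 = 3.28→3, 122 − 71.98 = 50.02→50, 74 − 43.66 = 30.34→30) → #03321e
74%: (8 − 5.92 = 2.08→2, 122 − 90.28 = 31.72→32, 74 − 54.76 = 19.24→19) → #022013
83%: (8 − 6.64 = 1.36→1, 122 − 101.26 = 20.74→21, 74 − 61.42 = 12.58→13) → #01150d

#076f43, #043e26, #03321e, #022013, #01150d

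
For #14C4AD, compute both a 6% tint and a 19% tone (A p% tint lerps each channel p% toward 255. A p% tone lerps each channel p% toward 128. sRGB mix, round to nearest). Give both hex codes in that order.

#22C8B2, #29B7A4

#14C4AD is rgb(20, 196, 173).
6% tint:
  R: 20 + 14.1 = 34.1 → 34
  G: 196 + 3.54 = 199.54 → 200
  B: 173 + 0.06×(255−173) = 173 + 4.92 = 177.92 → 178
  → #22C8B2
19% tone:
  R: 20 + 0.19×(128−20) = 20 + 20.52 = 40.52 → 41
  G: 196 − 12.92 = 183.08 → 183
  B: 173 − 8.55 = 164.45 → 164
  → #29B7A4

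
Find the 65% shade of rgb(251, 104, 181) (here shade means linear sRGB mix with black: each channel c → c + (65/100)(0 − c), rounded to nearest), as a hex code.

Per channel, c → c + 0.65(0 − c):
  R: 251 + 0.65×(0−251) = 251 − 163.15 = 87.85 → 88
  G: 104 + 0.65×(0−104) = 104 − 67.6 = 36.4 → 36
  B: 181 − 117.65 = 63.35 → 63
rgb(88, 36, 63) = #58243F.

#58243F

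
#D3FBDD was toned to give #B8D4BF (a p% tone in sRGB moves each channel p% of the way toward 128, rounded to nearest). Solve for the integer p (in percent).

#D3FBDD is rgb(211, 251, 221); #B8D4BF is rgb(184, 212, 191).
On the G channel (widest range): 212 ≈ 251 + (p/100)(128 − 251), so p ≈ 100×(212 − 251)/(128 − 251) = -3900/-123 = 31.71.
p = 32 reproduces all three channels after rounding.

32%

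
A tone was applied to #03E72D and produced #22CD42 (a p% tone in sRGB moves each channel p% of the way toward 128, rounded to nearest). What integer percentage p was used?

#03E72D is rgb(3, 231, 45); #22CD42 is rgb(34, 205, 66).
On the R channel (widest range): 34 ≈ 3 + (p/100)(128 − 3), so p ≈ 100×(34 − 3)/(128 − 3) = 3100/125 = 24.80.
p = 25 reproduces all three channels after rounding.

25%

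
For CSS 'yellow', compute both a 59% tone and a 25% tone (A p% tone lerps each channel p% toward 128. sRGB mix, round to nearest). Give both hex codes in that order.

CSS yellow is rgb(255, 255, 0).
59% tone:
  R: 255 − 74.93 = 180.07 → 180
  G: 255 − 74.93 = 180.07 → 180
  B: 0 + 75.52 = 75.52 → 76
  → #B4B44C
25% tone:
  R: 255 − 31.75 = 223.25 → 223
  G: 255 + 0.25×(128−255) = 255 − 31.75 = 223.25 → 223
  B: 0 + 0.25×(128−0) = 0 + 32 = 32 → 32
  → #DFDF20

#B4B44C, #DFDF20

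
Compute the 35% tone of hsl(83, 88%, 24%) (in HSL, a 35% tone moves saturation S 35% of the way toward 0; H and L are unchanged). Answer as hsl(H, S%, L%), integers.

hsl(83, 57%, 24%)

S moves 35% from 88 toward 0: 88 − 30.8 = 57.2 → 57.
H and L are unchanged.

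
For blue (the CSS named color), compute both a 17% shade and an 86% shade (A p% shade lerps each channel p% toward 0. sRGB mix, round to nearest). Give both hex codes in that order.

#0000D4, #000024

CSS blue is rgb(0, 0, 255).
17% shade:
  R: 0 + 0.17×(0−0) = 0 + 0 = 0 → 0
  G: 0 + 0.17×(0−0) = 0 + 0 = 0 → 0
  B: 255 + 0.17×(0−255) = 255 − 43.35 = 211.65 → 212
  → #0000D4
86% shade:
  R: 0 + 0.86×(0−0) = 0 + 0 = 0 → 0
  G: 0 + 0.86×(0−0) = 0 + 0 = 0 → 0
  B: 255 + 0.86×(0−255) = 255 − 219.3 = 35.7 → 36
  → #000024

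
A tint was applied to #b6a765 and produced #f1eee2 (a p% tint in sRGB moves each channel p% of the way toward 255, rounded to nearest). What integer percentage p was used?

81%

#b6a765 is rgb(182, 167, 101); #f1eee2 is rgb(241, 238, 226).
On the B channel (widest range): 226 ≈ 101 + (p/100)(255 − 101), so p ≈ 100×(226 − 101)/(255 − 101) = 12500/154 = 81.17.
p = 81 reproduces all three channels after rounding.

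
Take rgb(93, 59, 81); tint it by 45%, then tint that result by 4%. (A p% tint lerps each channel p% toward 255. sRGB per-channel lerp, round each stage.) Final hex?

Lerp each channel 45% toward 255:
  R: 93 + 0.45×(255−93) = 93 + 72.9 = 165.9 → 166
  G: 59 + 88.2 = 147.2 → 147
  B: 81 + 78.3 = 159.3 → 159
After the tint: rgb(166, 147, 159) = #A6939F.
A 4% tint moves each channel 4% toward 255:
  R: 166 + 0.04×(255−166) = 166 + 3.56 = 169.56 → 170
  G: 147 + 4.32 = 151.32 → 151
  B: 159 + 0.04×(255−159) = 159 + 3.84 = 162.84 → 163
rgb(170, 151, 163) = #AA97A3.

#AA97A3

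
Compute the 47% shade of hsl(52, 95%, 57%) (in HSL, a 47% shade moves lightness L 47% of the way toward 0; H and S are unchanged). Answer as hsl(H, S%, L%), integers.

hsl(52, 95%, 30%)

L moves 47% from 57 toward 0: 57 − 26.79 = 30.21 → 30.
H and S are unchanged.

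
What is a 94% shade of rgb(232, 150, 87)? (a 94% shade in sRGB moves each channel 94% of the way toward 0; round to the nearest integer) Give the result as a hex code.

Lerp each channel 94% toward 0:
  R: 232 + 0.94×(0−232) = 232 − 218.08 = 13.92 → 14
  G: 150 + 0.94×(0−150) = 150 − 141 = 9 → 9
  B: 87 − 81.78 = 5.22 → 5
rgb(14, 9, 5) = #0E0905.

#0E0905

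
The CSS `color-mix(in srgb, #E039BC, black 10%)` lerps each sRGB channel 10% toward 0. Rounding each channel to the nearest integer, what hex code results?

#E039BC is rgb(224, 57, 188).
A 10% shade moves each channel 10% toward 0:
  R: 224 + 0.1×(0−224) = 224 − 22.4 = 201.6 → 202
  G: 57 + 0.1×(0−57) = 57 − 5.7 = 51.3 → 51
  B: 188 + 0.1×(0−188) = 188 − 18.8 = 169.2 → 169
rgb(202, 51, 169) = #CA33A9.

#CA33A9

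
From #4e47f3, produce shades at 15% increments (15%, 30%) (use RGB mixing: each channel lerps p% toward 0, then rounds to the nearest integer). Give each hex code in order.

#423ccf, #3732aa

#4e47f3 is rgb(78, 71, 243).
15%: (78 − 11.7 = 66.3→66, 71 − 10.65 = 60.35→60, 243 − 36.45 = 206.55→207) → #423ccf
30%: (78 − 23.4 = 54.6→55, 71 − 21.3 = 49.7→50, 243 − 72.9 = 170.1→170) → #3732aa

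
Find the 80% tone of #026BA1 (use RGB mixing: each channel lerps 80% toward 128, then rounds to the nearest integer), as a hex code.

#677C87

#026BA1 is rgb(2, 107, 161).
Per channel, c → c + 0.8(128 − c):
  R: 2 + 0.8×(128−2) = 2 + 100.8 = 102.8 → 103
  G: 107 + 16.8 = 123.8 → 124
  B: 161 − 26.4 = 134.6 → 135
rgb(103, 124, 135) = #677C87.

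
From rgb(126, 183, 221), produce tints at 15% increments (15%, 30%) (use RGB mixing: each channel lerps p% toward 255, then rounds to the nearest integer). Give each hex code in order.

15%: (126 + 19.35 = 145.35→145, 183 + 10.8 = 193.8→194, 221 + 5.1 = 226.1→226) → #91C2E2
30%: (126 + 38.7 = 164.7→165, 183 + 21.6 = 204.6→205, 221 + 10.2 = 231.2→231) → #A5CDE7

#91C2E2, #A5CDE7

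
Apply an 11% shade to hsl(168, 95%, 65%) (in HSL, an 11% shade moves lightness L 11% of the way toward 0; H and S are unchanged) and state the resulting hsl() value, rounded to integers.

L moves 11% from 65 toward 0: 65 − 7.15 = 57.85 → 58.
H and S are unchanged.

hsl(168, 95%, 58%)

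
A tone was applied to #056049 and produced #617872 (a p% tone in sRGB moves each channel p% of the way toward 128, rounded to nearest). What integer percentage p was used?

75%

#056049 is rgb(5, 96, 73); #617872 is rgb(97, 120, 114).
On the R channel (widest range): 97 ≈ 5 + (p/100)(128 − 5), so p ≈ 100×(97 − 5)/(128 − 5) = 9200/123 = 74.80.
p = 75 reproduces all three channels after rounding.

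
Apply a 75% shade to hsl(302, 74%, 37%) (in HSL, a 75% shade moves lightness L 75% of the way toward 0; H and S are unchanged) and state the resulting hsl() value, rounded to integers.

L moves 75% from 37 toward 0: 37 − 27.75 = 9.25 → 9.
H and S are unchanged.

hsl(302, 74%, 9%)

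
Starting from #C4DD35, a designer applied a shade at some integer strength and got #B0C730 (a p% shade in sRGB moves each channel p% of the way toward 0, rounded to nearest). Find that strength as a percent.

#C4DD35 is rgb(196, 221, 53); #B0C730 is rgb(176, 199, 48).
On the G channel (widest range): 199 ≈ 221 + (p/100)(0 − 221), so p ≈ 100×(199 − 221)/(0 − 221) = -2200/-221 = 9.95.
p = 10 reproduces all three channels after rounding.

10%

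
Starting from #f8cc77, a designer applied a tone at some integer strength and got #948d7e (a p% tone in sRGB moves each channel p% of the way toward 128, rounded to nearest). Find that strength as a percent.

83%

#f8cc77 is rgb(248, 204, 119); #948d7e is rgb(148, 141, 126).
On the R channel (widest range): 148 ≈ 248 + (p/100)(128 − 248), so p ≈ 100×(148 − 248)/(128 − 248) = -10000/-120 = 83.33.
p = 83 reproduces all three channels after rounding.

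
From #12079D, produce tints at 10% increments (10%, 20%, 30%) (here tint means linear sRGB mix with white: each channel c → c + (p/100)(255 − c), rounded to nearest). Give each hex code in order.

#12079D is rgb(18, 7, 157).
10%: (18 + 23.7 = 41.7→42, 7 + 24.8 = 31.8→32, 157 + 9.8 = 166.8→167) → #2A20A7
20%: (18 + 47.4 = 65.4→65, 7 + 49.6 = 56.6→57, 157 + 19.6 = 176.6→177) → #4139B1
30%: (18 + 71.1 = 89.1→89, 7 + 74.4 = 81.4→81, 157 + 29.4 = 186.4→186) → #5951BA

#2A20A7, #4139B1, #5951BA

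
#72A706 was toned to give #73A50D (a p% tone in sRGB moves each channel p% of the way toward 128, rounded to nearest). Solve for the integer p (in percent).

#72A706 is rgb(114, 167, 6); #73A50D is rgb(115, 165, 13).
On the B channel (widest range): 13 ≈ 6 + (p/100)(128 − 6), so p ≈ 100×(13 − 6)/(128 − 6) = 700/122 = 5.74.
p = 6 reproduces all three channels after rounding.

6%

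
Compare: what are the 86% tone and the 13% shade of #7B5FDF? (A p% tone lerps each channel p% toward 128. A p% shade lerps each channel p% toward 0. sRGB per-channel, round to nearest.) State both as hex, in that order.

#7B5FDF is rgb(123, 95, 223).
86% tone:
  R: 123 + 0.86×(128−123) = 123 + 4.3 = 127.3 → 127
  G: 95 + 28.38 = 123.38 → 123
  B: 223 − 81.7 = 141.3 → 141
  → #7F7B8D
13% shade:
  R: 123 − 15.99 = 107.01 → 107
  G: 95 − 12.35 = 82.65 → 83
  B: 223 − 28.99 = 194.01 → 194
  → #6B53C2

#7F7B8D, #6B53C2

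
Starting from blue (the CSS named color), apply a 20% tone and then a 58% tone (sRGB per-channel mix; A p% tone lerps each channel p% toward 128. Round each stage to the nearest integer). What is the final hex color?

#5555ab

CSS blue is rgb(0, 0, 255).
Lerp each channel 20% toward 128:
  R: 0 + 0.2×(128−0) = 0 + 25.6 = 25.6 → 26
  G: 0 + 25.6 = 25.6 → 26
  B: 255 + 0.2×(128−255) = 255 − 25.4 = 229.6 → 230
After the tone: rgb(26, 26, 230) = #1a1ae6.
Lerp each channel 58% toward 128:
  R: 26 + 59.16 = 85.16 → 85
  G: 26 + 59.16 = 85.16 → 85
  B: 230 + 0.58×(128−230) = 230 − 59.16 = 170.84 → 171
rgb(85, 85, 171) = #5555ab.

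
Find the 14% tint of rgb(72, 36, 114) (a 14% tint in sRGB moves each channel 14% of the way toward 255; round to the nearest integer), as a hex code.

A 14% tint moves each channel 14% toward 255:
  R: 72 + 25.62 = 97.62 → 98
  G: 36 + 0.14×(255−36) = 36 + 30.66 = 66.66 → 67
  B: 114 + 0.14×(255−114) = 114 + 19.74 = 133.74 → 134
rgb(98, 67, 134) = #624386.

#624386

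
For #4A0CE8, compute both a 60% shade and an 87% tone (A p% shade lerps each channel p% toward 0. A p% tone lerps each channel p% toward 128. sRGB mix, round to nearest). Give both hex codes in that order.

#1E055D, #79718E

#4A0CE8 is rgb(74, 12, 232).
60% shade:
  R: 74 + 0.6×(0−74) = 74 − 44.4 = 29.6 → 30
  G: 12 − 7.2 = 4.8 → 5
  B: 232 − 139.2 = 92.8 → 93
  → #1E055D
87% tone:
  R: 74 + 46.98 = 120.98 → 121
  G: 12 + 0.87×(128−12) = 12 + 100.92 = 112.92 → 113
  B: 232 + 0.87×(128−232) = 232 − 90.48 = 141.52 → 142
  → #79718E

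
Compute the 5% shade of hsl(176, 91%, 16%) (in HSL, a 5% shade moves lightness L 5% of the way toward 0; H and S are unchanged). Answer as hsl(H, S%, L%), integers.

hsl(176, 91%, 15%)

L moves 5% from 16 toward 0: 16 − 0.8 = 15.2 → 15.
H and S are unchanged.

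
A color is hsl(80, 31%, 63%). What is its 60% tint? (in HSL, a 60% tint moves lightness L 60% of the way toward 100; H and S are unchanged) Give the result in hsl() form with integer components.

L moves 60% from 63 toward 100: 63 + 22.2 = 85.2 → 85.
H and S are unchanged.

hsl(80, 31%, 85%)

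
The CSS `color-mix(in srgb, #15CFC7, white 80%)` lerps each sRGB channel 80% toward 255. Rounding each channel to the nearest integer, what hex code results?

#D0F5F4

#15CFC7 is rgb(21, 207, 199).
Lerp each channel 80% toward 255:
  R: 21 + 0.8×(255−21) = 21 + 187.2 = 208.2 → 208
  G: 207 + 38.4 = 245.4 → 245
  B: 199 + 0.8×(255−199) = 199 + 44.8 = 243.8 → 244
rgb(208, 245, 244) = #D0F5F4.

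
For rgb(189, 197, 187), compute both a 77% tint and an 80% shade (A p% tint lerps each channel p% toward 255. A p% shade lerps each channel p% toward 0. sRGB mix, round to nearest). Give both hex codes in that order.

#F0F2EF, #262725

77% tint:
  R: 189 + 50.82 = 239.82 → 240
  G: 197 + 0.77×(255−197) = 197 + 44.66 = 241.66 → 242
  B: 187 + 52.36 = 239.36 → 239
  → #F0F2EF
80% shade:
  R: 189 − 151.2 = 37.8 → 38
  G: 197 + 0.8×(0−197) = 197 − 157.6 = 39.4 → 39
  B: 187 + 0.8×(0−187) = 187 − 149.6 = 37.4 → 37
  → #262725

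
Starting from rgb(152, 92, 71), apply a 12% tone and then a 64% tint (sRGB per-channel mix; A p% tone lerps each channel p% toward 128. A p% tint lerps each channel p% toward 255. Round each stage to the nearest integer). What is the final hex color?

#D9C6BF

A 12% tone moves each channel 12% toward 128:
  R: 152 + 0.12×(128−152) = 152 − 2.88 = 149.12 → 149
  G: 92 + 0.12×(128−92) = 92 + 4.32 = 96.32 → 96
  B: 71 + 0.12×(128−71) = 71 + 6.84 = 77.84 → 78
After the tone: rgb(149, 96, 78) = #95604E.
A 64% tint moves each channel 64% toward 255:
  R: 149 + 0.64×(255−149) = 149 + 67.84 = 216.84 → 217
  G: 96 + 0.64×(255−96) = 96 + 101.76 = 197.76 → 198
  B: 78 + 113.28 = 191.28 → 191
rgb(217, 198, 191) = #D9C6BF.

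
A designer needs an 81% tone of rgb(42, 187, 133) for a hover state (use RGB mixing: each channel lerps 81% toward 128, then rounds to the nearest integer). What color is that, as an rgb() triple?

rgb(112, 139, 129)

An 81% tone moves each channel 81% toward 128:
  R: 42 + 69.66 = 111.66 → 112
  G: 187 + 0.81×(128−187) = 187 − 47.79 = 139.21 → 139
  B: 133 − 4.05 = 128.95 → 129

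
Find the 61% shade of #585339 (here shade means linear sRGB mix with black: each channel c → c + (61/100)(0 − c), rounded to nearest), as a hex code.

#585339 is rgb(88, 83, 57).
Lerp each channel 61% toward 0:
  R: 88 − 53.68 = 34.32 → 34
  G: 83 + 0.61×(0−83) = 83 − 50.63 = 32.37 → 32
  B: 57 − 34.77 = 22.23 → 22
rgb(34, 32, 22) = #222016.

#222016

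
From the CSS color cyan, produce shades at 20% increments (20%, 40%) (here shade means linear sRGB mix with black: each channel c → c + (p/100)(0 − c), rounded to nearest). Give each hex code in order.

CSS cyan is rgb(0, 255, 255).
20%: (0→0, 255 − 51 = 204→204, 255 − 51 = 204→204) → #00CCCC
40%: (0→0, 255 − 102 = 153→153, 255 − 102 = 153→153) → #009999

#00CCCC, #009999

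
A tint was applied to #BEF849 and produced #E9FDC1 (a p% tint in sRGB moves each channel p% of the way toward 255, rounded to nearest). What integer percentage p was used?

#BEF849 is rgb(190, 248, 73); #E9FDC1 is rgb(233, 253, 193).
On the B channel (widest range): 193 ≈ 73 + (p/100)(255 − 73), so p ≈ 100×(193 − 73)/(255 − 73) = 12000/182 = 65.93.
p = 66 reproduces all three channels after rounding.

66%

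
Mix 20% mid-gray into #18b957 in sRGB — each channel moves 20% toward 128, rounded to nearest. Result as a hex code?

#2dae5f

#18b957 is rgb(24, 185, 87).
A 20% tone moves each channel 20% toward 128:
  R: 24 + 20.8 = 44.8 → 45
  G: 185 + 0.2×(128−185) = 185 − 11.4 = 173.6 → 174
  B: 87 + 0.2×(128−87) = 87 + 8.2 = 95.2 → 95
rgb(45, 174, 95) = #2dae5f.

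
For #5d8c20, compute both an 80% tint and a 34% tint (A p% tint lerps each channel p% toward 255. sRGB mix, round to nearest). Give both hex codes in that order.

#dfe8d2, #94b36c

#5d8c20 is rgb(93, 140, 32).
80% tint:
  R: 93 + 129.6 = 222.6 → 223
  G: 140 + 92 = 232 → 232
  B: 32 + 0.8×(255−32) = 32 + 178.4 = 210.4 → 210
  → #dfe8d2
34% tint:
  R: 93 + 55.08 = 148.08 → 148
  G: 140 + 0.34×(255−140) = 140 + 39.1 = 179.1 → 179
  B: 32 + 0.34×(255−32) = 32 + 75.82 = 107.82 → 108
  → #94b36c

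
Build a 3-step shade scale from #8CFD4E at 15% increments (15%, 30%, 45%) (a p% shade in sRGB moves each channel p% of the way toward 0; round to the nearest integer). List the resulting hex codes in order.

#8CFD4E is rgb(140, 253, 78).
15%: (140 − 21 = 119→119, 253 − 37.95 = 215.05→215, 78 − 11.7 = 66.3→66) → #77D742
30%: (140 − 42 = 98→98, 253 − 75.9 = 177.1→177, 78 − 23.4 = 54.6→55) → #62B137
45%: (140 − 63 = 77→77, 253 − 113.85 = 139.15→139, 78 − 35.1 = 42.9→43) → #4D8B2B

#77D742, #62B137, #4D8B2B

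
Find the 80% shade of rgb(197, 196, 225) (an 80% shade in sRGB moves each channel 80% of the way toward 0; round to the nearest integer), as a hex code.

#27272D

Per channel, c → c + 0.8(0 − c):
  R: 197 − 157.6 = 39.4 → 39
  G: 196 + 0.8×(0−196) = 196 − 156.8 = 39.2 → 39
  B: 225 + 0.8×(0−225) = 225 − 180 = 45 → 45
rgb(39, 39, 45) = #27272D.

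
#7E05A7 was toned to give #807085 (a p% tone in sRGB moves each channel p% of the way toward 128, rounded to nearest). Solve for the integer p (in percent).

#7E05A7 is rgb(126, 5, 167); #807085 is rgb(128, 112, 133).
On the G channel (widest range): 112 ≈ 5 + (p/100)(128 − 5), so p ≈ 100×(112 − 5)/(128 − 5) = 10700/123 = 86.99.
p = 87 reproduces all three channels after rounding.

87%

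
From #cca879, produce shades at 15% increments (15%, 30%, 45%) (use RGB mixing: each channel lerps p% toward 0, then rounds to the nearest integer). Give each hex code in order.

#cca879 is rgb(204, 168, 121).
15%: (204 − 30.6 = 173.4→173, 168 − 25.2 = 142.8→143, 121 − 18.15 = 102.85→103) → #ad8f67
30%: (204 − 61.2 = 142.8→143, 168 − 50.4 = 117.6→118, 121 − 36.3 = 84.7→85) → #8f7655
45%: (204 − 91.8 = 112.2→112, 168 − 75.6 = 92.4→92, 121 − 54.45 = 66.55→67) → #705c43

#ad8f67, #8f7655, #705c43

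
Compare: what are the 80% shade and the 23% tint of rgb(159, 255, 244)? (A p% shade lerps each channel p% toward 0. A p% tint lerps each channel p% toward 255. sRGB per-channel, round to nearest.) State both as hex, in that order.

80% shade:
  R: 159 − 127.2 = 31.8 → 32
  G: 255 − 204 = 51 → 51
  B: 244 − 195.2 = 48.8 → 49
  → #203331
23% tint:
  R: 159 + 0.23×(255−159) = 159 + 22.08 = 181.08 → 181
  G: 255 + 0.23×(255−255) = 255 + 0 = 255 → 255
  B: 244 + 2.53 = 246.53 → 247
  → #b5fff7

#203331, #b5fff7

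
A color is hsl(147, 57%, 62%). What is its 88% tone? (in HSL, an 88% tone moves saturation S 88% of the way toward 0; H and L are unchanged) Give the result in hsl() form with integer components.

S moves 88% from 57 toward 0: 57 − 50.16 = 6.84 → 7.
H and L are unchanged.

hsl(147, 7%, 62%)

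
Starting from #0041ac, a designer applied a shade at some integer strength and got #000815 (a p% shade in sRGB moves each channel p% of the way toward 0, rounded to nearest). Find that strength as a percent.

#0041ac is rgb(0, 65, 172); #000815 is rgb(0, 8, 21).
On the B channel (widest range): 21 ≈ 172 + (p/100)(0 − 172), so p ≈ 100×(21 − 172)/(0 − 172) = -15100/-172 = 87.79.
p = 88 reproduces all three channels after rounding.

88%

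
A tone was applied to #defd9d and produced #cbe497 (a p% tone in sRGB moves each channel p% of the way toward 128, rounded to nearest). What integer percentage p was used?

#defd9d is rgb(222, 253, 157); #cbe497 is rgb(203, 228, 151).
On the G channel (widest range): 228 ≈ 253 + (p/100)(128 − 253), so p ≈ 100×(228 − 253)/(128 − 253) = -2500/-125 = 20.00.
p = 20 reproduces all three channels after rounding.

20%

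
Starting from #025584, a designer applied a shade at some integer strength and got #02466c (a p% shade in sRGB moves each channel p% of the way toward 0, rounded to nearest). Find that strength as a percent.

#025584 is rgb(2, 85, 132); #02466c is rgb(2, 70, 108).
On the B channel (widest range): 108 ≈ 132 + (p/100)(0 − 132), so p ≈ 100×(108 − 132)/(0 − 132) = -2400/-132 = 18.18.
p = 18 reproduces all three channels after rounding.

18%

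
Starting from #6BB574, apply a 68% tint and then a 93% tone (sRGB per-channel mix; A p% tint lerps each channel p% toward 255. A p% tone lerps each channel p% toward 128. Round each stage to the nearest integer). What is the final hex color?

#6BB574 is rgb(107, 181, 116).
Lerp each channel 68% toward 255:
  R: 107 + 0.68×(255−107) = 107 + 100.64 = 207.64 → 208
  G: 181 + 50.32 = 231.32 → 231
  B: 116 + 94.52 = 210.52 → 211
After the tint: rgb(208, 231, 211) = #D0E7D3.
A 93% tone moves each channel 93% toward 128:
  R: 208 − 74.4 = 133.6 → 134
  G: 231 − 95.79 = 135.21 → 135
  B: 211 + 0.93×(128−211) = 211 − 77.19 = 133.81 → 134
rgb(134, 135, 134) = #868786.

#868786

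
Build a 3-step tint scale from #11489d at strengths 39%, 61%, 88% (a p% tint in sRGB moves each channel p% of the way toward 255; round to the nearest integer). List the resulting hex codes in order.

#11489d is rgb(17, 72, 157).
39%: (17 + 92.82 = 109.82→110, 72 + 71.37 = 143.37→143, 157 + 38.22 = 195.22→195) → #6e8fc3
61%: (17 + 145.18 = 162.18→162, 72 + 111.63 = 183.63→184, 157 + 59.78 = 216.78→217) → #a2b8d9
88%: (17 + 209.44 = 226.44→226, 72 + 161.04 = 233.04→233, 157 + 86.24 = 243.24→243) → #e2e9f3

#6e8fc3, #a2b8d9, #e2e9f3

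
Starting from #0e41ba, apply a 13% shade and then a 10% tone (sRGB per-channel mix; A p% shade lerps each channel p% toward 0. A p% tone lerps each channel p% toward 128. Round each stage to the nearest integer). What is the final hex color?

#18409f

#0e41ba is rgb(14, 65, 186).
Per channel, c → c + 0.13(0 − c):
  R: 14 − 1.82 = 12.18 → 12
  G: 65 + 0.13×(0−65) = 65 − 8.45 = 56.55 → 57
  B: 186 + 0.13×(0−186) = 186 − 24.18 = 161.82 → 162
After the shade: rgb(12, 57, 162) = #0c39a2.
Lerp each channel 10% toward 128:
  R: 12 + 0.1×(128−12) = 12 + 11.6 = 23.6 → 24
  G: 57 + 0.1×(128−57) = 57 + 7.1 = 64.1 → 64
  B: 162 + 0.1×(128−162) = 162 − 3.4 = 158.6 → 159
rgb(24, 64, 159) = #18409f.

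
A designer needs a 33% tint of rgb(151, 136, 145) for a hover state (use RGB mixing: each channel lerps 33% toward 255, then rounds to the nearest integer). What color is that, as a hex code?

A 33% tint moves each channel 33% toward 255:
  R: 151 + 0.33×(255−151) = 151 + 34.32 = 185.32 → 185
  G: 136 + 0.33×(255−136) = 136 + 39.27 = 175.27 → 175
  B: 145 + 0.33×(255−145) = 145 + 36.3 = 181.3 → 181
rgb(185, 175, 181) = #b9afb5.

#b9afb5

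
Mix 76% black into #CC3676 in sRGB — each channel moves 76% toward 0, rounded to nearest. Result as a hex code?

#310D1C

#CC3676 is rgb(204, 54, 118).
Lerp each channel 76% toward 0:
  R: 204 − 155.04 = 48.96 → 49
  G: 54 − 41.04 = 12.96 → 13
  B: 118 − 89.68 = 28.32 → 28
rgb(49, 13, 28) = #310D1C.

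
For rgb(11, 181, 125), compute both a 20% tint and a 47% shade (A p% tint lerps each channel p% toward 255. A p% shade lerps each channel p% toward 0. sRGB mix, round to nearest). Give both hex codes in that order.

20% tint:
  R: 11 + 0.2×(255−11) = 11 + 48.8 = 59.8 → 60
  G: 181 + 14.8 = 195.8 → 196
  B: 125 + 0.2×(255−125) = 125 + 26 = 151 → 151
  → #3CC497
47% shade:
  R: 11 − 5.17 = 5.83 → 6
  G: 181 − 85.07 = 95.93 → 96
  B: 125 + 0.47×(0−125) = 125 − 58.75 = 66.25 → 66
  → #066042

#3CC497, #066042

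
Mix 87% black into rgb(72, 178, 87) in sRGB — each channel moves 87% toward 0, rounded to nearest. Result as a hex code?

#09170b

Per channel, c → c + 0.87(0 − c):
  R: 72 + 0.87×(0−72) = 72 − 62.64 = 9.36 → 9
  G: 178 − 154.86 = 23.14 → 23
  B: 87 + 0.87×(0−87) = 87 − 75.69 = 11.31 → 11
rgb(9, 23, 11) = #09170b.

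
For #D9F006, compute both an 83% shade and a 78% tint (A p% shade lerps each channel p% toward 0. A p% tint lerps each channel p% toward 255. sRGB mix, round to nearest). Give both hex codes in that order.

#D9F006 is rgb(217, 240, 6).
83% shade:
  R: 217 − 180.11 = 36.89 → 37
  G: 240 + 0.83×(0−240) = 240 − 199.2 = 40.8 → 41
  B: 6 − 4.98 = 1.02 → 1
  → #252901
78% tint:
  R: 217 + 0.78×(255−217) = 217 + 29.64 = 246.64 → 247
  G: 240 + 0.78×(255−240) = 240 + 11.7 = 251.7 → 252
  B: 6 + 0.78×(255−6) = 6 + 194.22 = 200.22 → 200
  → #F7FCC8

#252901, #F7FCC8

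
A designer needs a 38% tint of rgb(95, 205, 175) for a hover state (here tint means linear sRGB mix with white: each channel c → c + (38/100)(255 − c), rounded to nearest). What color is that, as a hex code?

#9CE0CD

Per channel, c → c + 0.38(255 − c):
  R: 95 + 0.38×(255−95) = 95 + 60.8 = 155.8 → 156
  G: 205 + 19 = 224 → 224
  B: 175 + 30.4 = 205.4 → 205
rgb(156, 224, 205) = #9CE0CD.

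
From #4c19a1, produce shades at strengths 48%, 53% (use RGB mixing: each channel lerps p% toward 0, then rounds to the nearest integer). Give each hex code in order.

#4c19a1 is rgb(76, 25, 161).
48%: (76 − 36.48 = 39.52→40, 25 − 12 = 13→13, 161 − 77.28 = 83.72→84) → #280d54
53%: (76 − 40.28 = 35.72→36, 25 − 13.25 = 11.75→12, 161 − 85.33 = 75.67→76) → #240c4c

#280d54, #240c4c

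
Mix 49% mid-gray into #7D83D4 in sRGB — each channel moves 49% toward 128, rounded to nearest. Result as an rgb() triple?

rgb(126, 130, 171)

#7D83D4 is rgb(125, 131, 212).
Lerp each channel 49% toward 128:
  R: 125 + 0.49×(128−125) = 125 + 1.47 = 126.47 → 126
  G: 131 + 0.49×(128−131) = 131 − 1.47 = 129.53 → 130
  B: 212 + 0.49×(128−212) = 212 − 41.16 = 170.84 → 171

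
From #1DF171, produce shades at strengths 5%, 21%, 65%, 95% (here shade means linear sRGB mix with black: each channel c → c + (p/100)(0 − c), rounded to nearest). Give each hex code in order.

#1DF171 is rgb(29, 241, 113).
5%: (29 − 1.45 = 27.55→28, 241 − 12.05 = 228.95→229, 113 − 5.65 = 107.35→107) → #1CE56B
21%: (29 − 6.09 = 22.91→23, 241 − 50.61 = 190.39→190, 113 − 23.73 = 89.27→89) → #17BE59
65%: (29 − 18.85 = 10.15→10, 241 − 156.65 = 84.35→84, 113 − 73.45 = 39.55→40) → #0A5428
95%: (29 − 27.55 = 1.45→1, 241 − 228.95 = 12.05→12, 113 − 107.35 = 5.65→6) → #010C06

#1CE56B, #17BE59, #0A5428, #010C06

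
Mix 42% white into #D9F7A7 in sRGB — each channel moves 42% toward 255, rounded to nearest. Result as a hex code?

#D9F7A7 is rgb(217, 247, 167).
A 42% tint moves each channel 42% toward 255:
  R: 217 + 15.96 = 232.96 → 233
  G: 247 + 3.36 = 250.36 → 250
  B: 167 + 0.42×(255−167) = 167 + 36.96 = 203.96 → 204
rgb(233, 250, 204) = #E9FACC.

#E9FACC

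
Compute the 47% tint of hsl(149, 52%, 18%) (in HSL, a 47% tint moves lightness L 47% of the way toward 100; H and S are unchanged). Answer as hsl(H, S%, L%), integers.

L moves 47% from 18 toward 100: 18 + 38.54 = 56.54 → 57.
H and S are unchanged.

hsl(149, 52%, 57%)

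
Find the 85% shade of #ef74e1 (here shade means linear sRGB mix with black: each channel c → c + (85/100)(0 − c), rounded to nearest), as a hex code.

#241122

#ef74e1 is rgb(239, 116, 225).
Per channel, c → c + 0.85(0 − c):
  R: 239 − 203.15 = 35.85 → 36
  G: 116 − 98.6 = 17.4 → 17
  B: 225 − 191.25 = 33.75 → 34
rgb(36, 17, 34) = #241122.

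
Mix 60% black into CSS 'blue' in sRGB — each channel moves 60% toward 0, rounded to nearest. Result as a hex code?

#000066

CSS blue is rgb(0, 0, 255).
Lerp each channel 60% toward 0:
  R: 0 + 0.6×(0−0) = 0 + 0 = 0 → 0
  G: 0 + 0.6×(0−0) = 0 + 0 = 0 → 0
  B: 255 + 0.6×(0−255) = 255 − 153 = 102 → 102
rgb(0, 0, 102) = #000066.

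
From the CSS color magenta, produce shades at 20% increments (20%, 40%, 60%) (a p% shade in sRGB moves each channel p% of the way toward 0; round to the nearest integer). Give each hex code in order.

CSS magenta is rgb(255, 0, 255).
20%: (255 − 51 = 204→204, 0→0, 255 − 51 = 204→204) → #CC00CC
40%: (255 − 102 = 153→153, 0→0, 255 − 102 = 153→153) → #990099
60%: (255 − 153 = 102→102, 0→0, 255 − 153 = 102→102) → #660066

#CC00CC, #990099, #660066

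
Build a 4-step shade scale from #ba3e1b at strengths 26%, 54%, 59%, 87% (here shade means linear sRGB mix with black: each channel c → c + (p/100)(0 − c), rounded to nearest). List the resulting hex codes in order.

#ba3e1b is rgb(186, 62, 27).
26%: (186 − 48.36 = 137.64→138, 62 − 16.12 = 45.88→46, 27 − 7.02 = 19.98→20) → #8a2e14
54%: (186 − 100.44 = 85.56→86, 62 − 33.48 = 28.52→29, 27 − 14.58 = 12.42→12) → #561d0c
59%: (186 − 109.74 = 76.26→76, 62 − 36.58 = 25.42→25, 27 − 15.93 = 11.07→11) → #4c190b
87%: (186 − 161.82 = 24.18→24, 62 − 53.94 = 8.06→8, 27 − 23.49 = 3.51→4) → #180804

#8a2e14, #561d0c, #4c190b, #180804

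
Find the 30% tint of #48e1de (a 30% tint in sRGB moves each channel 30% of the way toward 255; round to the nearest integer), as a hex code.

#7feae8

#48e1de is rgb(72, 225, 222).
Per channel, c → c + 0.3(255 − c):
  R: 72 + 54.9 = 126.9 → 127
  G: 225 + 9 = 234 → 234
  B: 222 + 9.9 = 231.9 → 232
rgb(127, 234, 232) = #7feae8.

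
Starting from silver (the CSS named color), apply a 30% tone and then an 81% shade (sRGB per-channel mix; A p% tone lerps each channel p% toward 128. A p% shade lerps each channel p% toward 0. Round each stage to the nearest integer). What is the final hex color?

#212121

CSS silver is rgb(192, 192, 192).
A 30% tone moves each channel 30% toward 128:
  R: 192 + 0.3×(128−192) = 192 − 19.2 = 172.8 → 173
  G: 192 + 0.3×(128−192) = 192 − 19.2 = 172.8 → 173
  B: 192 + 0.3×(128−192) = 192 − 19.2 = 172.8 → 173
After the tone: rgb(173, 173, 173) = #ADADAD.
An 81% shade moves each channel 81% toward 0:
  R: 173 + 0.81×(0−173) = 173 − 140.13 = 32.87 → 33
  G: 173 − 140.13 = 32.87 → 33
  B: 173 + 0.81×(0−173) = 173 − 140.13 = 32.87 → 33
rgb(33, 33, 33) = #212121.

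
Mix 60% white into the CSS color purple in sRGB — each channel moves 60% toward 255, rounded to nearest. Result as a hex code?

#CC99CC

CSS purple is rgb(128, 0, 128).
Lerp each channel 60% toward 255:
  R: 128 + 76.2 = 204.2 → 204
  G: 0 + 153 = 153 → 153
  B: 128 + 0.6×(255−128) = 128 + 76.2 = 204.2 → 204
rgb(204, 153, 204) = #CC99CC.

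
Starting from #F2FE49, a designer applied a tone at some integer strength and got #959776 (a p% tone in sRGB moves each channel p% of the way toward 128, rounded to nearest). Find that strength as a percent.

#F2FE49 is rgb(242, 254, 73); #959776 is rgb(149, 151, 118).
On the G channel (widest range): 151 ≈ 254 + (p/100)(128 − 254), so p ≈ 100×(151 − 254)/(128 − 254) = -10300/-126 = 81.75.
p = 82 reproduces all three channels after rounding.

82%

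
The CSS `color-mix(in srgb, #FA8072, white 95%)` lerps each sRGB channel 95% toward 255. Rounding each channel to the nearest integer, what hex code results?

#FFF9F8

#FA8072 is rgb(250, 128, 114).
Lerp each channel 95% toward 255:
  R: 250 + 0.95×(255−250) = 250 + 4.75 = 254.75 → 255
  G: 128 + 120.65 = 248.65 → 249
  B: 114 + 133.95 = 247.95 → 248
rgb(255, 249, 248) = #FFF9F8.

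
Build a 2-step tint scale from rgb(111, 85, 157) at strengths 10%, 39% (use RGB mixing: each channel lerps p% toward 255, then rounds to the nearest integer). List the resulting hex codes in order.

#7d66a7, #a797c3

10%: (111 + 14.4 = 125.4→125, 85 + 17 = 102→102, 157 + 9.8 = 166.8→167) → #7d66a7
39%: (111 + 56.16 = 167.16→167, 85 + 66.3 = 151.3→151, 157 + 38.22 = 195.22→195) → #a797c3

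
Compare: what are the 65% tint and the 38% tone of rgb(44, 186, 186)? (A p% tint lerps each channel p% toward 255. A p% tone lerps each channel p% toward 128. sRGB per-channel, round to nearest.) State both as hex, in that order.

65% tint:
  R: 44 + 0.65×(255−44) = 44 + 137.15 = 181.15 → 181
  G: 186 + 44.85 = 230.85 → 231
  B: 186 + 0.65×(255−186) = 186 + 44.85 = 230.85 → 231
  → #B5E7E7
38% tone:
  R: 44 + 31.92 = 75.92 → 76
  G: 186 + 0.38×(128−186) = 186 − 22.04 = 163.96 → 164
  B: 186 + 0.38×(128−186) = 186 − 22.04 = 163.96 → 164
  → #4CA4A4

#B5E7E7, #4CA4A4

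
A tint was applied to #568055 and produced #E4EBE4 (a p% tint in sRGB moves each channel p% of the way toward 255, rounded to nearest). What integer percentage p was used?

84%

#568055 is rgb(86, 128, 85); #E4EBE4 is rgb(228, 235, 228).
On the B channel (widest range): 228 ≈ 85 + (p/100)(255 − 85), so p ≈ 100×(228 − 85)/(255 − 85) = 14300/170 = 84.12.
p = 84 reproduces all three channels after rounding.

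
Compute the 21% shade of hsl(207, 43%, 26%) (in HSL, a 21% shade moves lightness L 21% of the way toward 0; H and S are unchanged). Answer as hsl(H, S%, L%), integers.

L moves 21% from 26 toward 0: 26 − 5.46 = 20.54 → 21.
H and S are unchanged.

hsl(207, 43%, 21%)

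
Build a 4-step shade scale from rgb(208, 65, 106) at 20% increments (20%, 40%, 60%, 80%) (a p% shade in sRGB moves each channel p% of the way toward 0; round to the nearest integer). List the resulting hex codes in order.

20%: (208 − 41.6 = 166.4→166, 65 − 13 = 52→52, 106 − 21.2 = 84.8→85) → #A63455
40%: (208 − 83.2 = 124.8→125, 65 − 26 = 39→39, 106 − 42.4 = 63.6→64) → #7D2740
60%: (208 − 124.8 = 83.2→83, 65 − 39 = 26→26, 106 − 63.6 = 42.4→42) → #531A2A
80%: (208 − 166.4 = 41.6→42, 65 − 52 = 13→13, 106 − 84.8 = 21.2→21) → #2A0D15

#A63455, #7D2740, #531A2A, #2A0D15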